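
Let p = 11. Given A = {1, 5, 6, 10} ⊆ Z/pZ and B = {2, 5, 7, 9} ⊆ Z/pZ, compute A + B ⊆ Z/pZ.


Work in Z/11Z: reduce every sum a + b modulo 11.
Enumerate all 16 pairs:
a = 1: 1+2=3, 1+5=6, 1+7=8, 1+9=10
a = 5: 5+2=7, 5+5=10, 5+7=1, 5+9=3
a = 6: 6+2=8, 6+5=0, 6+7=2, 6+9=4
a = 10: 10+2=1, 10+5=4, 10+7=6, 10+9=8
Distinct residues collected: {0, 1, 2, 3, 4, 6, 7, 8, 10}
|A + B| = 9 (out of 11 total residues).

A + B = {0, 1, 2, 3, 4, 6, 7, 8, 10}


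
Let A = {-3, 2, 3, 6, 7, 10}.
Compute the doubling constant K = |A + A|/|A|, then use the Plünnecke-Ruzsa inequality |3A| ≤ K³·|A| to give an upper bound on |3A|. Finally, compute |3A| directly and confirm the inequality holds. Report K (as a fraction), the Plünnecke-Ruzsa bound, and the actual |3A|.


|A| = 6.
Step 1: Compute A + A by enumerating all 36 pairs.
A + A = {-6, -1, 0, 3, 4, 5, 6, 7, 8, 9, 10, 12, 13, 14, 16, 17, 20}, so |A + A| = 17.
Step 2: Doubling constant K = |A + A|/|A| = 17/6 = 17/6 ≈ 2.8333.
Step 3: Plünnecke-Ruzsa gives |3A| ≤ K³·|A| = (2.8333)³ · 6 ≈ 136.4722.
Step 4: Compute 3A = A + A + A directly by enumerating all triples (a,b,c) ∈ A³; |3A| = 31.
Step 5: Check 31 ≤ 136.4722? Yes ✓.

K = 17/6, Plünnecke-Ruzsa bound K³|A| ≈ 136.4722, |3A| = 31, inequality holds.


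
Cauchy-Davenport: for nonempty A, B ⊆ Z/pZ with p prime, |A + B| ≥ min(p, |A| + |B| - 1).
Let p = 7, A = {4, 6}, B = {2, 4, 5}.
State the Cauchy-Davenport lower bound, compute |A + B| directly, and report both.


Cauchy-Davenport: |A + B| ≥ min(p, |A| + |B| - 1) for A, B nonempty in Z/pZ.
|A| = 2, |B| = 3, p = 7.
CD lower bound = min(7, 2 + 3 - 1) = min(7, 4) = 4.
Compute A + B mod 7 directly:
a = 4: 4+2=6, 4+4=1, 4+5=2
a = 6: 6+2=1, 6+4=3, 6+5=4
A + B = {1, 2, 3, 4, 6}, so |A + B| = 5.
Verify: 5 ≥ 4? Yes ✓.

CD lower bound = 4, actual |A + B| = 5.


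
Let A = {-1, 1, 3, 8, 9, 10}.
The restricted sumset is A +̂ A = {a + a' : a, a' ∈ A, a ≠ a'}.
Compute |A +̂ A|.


Restricted sumset: A +̂ A = {a + a' : a ∈ A, a' ∈ A, a ≠ a'}.
Equivalently, take A + A and drop any sum 2a that is achievable ONLY as a + a for a ∈ A (i.e. sums representable only with equal summands).
Enumerate pairs (a, a') with a < a' (symmetric, so each unordered pair gives one sum; this covers all a ≠ a'):
  -1 + 1 = 0
  -1 + 3 = 2
  -1 + 8 = 7
  -1 + 9 = 8
  -1 + 10 = 9
  1 + 3 = 4
  1 + 8 = 9
  1 + 9 = 10
  1 + 10 = 11
  3 + 8 = 11
  3 + 9 = 12
  3 + 10 = 13
  8 + 9 = 17
  8 + 10 = 18
  9 + 10 = 19
Collected distinct sums: {0, 2, 4, 7, 8, 9, 10, 11, 12, 13, 17, 18, 19}
|A +̂ A| = 13
(Reference bound: |A +̂ A| ≥ 2|A| - 3 for |A| ≥ 2, with |A| = 6 giving ≥ 9.)

|A +̂ A| = 13


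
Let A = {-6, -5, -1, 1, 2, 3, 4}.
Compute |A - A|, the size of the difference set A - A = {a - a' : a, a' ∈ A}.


A - A = {a - a' : a, a' ∈ A}; |A| = 7.
Bounds: 2|A|-1 ≤ |A - A| ≤ |A|² - |A| + 1, i.e. 13 ≤ |A - A| ≤ 43.
Note: 0 ∈ A - A always (from a - a). The set is symmetric: if d ∈ A - A then -d ∈ A - A.
Enumerate nonzero differences d = a - a' with a > a' (then include -d):
Positive differences: {1, 2, 3, 4, 5, 6, 7, 8, 9, 10}
Full difference set: {0} ∪ (positive diffs) ∪ (negative diffs).
|A - A| = 1 + 2·10 = 21 (matches direct enumeration: 21).

|A - A| = 21


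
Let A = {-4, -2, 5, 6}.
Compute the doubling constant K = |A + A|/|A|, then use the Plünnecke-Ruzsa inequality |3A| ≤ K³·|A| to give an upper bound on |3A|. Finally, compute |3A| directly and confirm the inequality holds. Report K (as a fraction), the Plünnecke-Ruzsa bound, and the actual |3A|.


|A| = 4.
Step 1: Compute A + A by enumerating all 16 pairs.
A + A = {-8, -6, -4, 1, 2, 3, 4, 10, 11, 12}, so |A + A| = 10.
Step 2: Doubling constant K = |A + A|/|A| = 10/4 = 10/4 ≈ 2.5000.
Step 3: Plünnecke-Ruzsa gives |3A| ≤ K³·|A| = (2.5000)³ · 4 ≈ 62.5000.
Step 4: Compute 3A = A + A + A directly by enumerating all triples (a,b,c) ∈ A³; |3A| = 19.
Step 5: Check 19 ≤ 62.5000? Yes ✓.

K = 10/4, Plünnecke-Ruzsa bound K³|A| ≈ 62.5000, |3A| = 19, inequality holds.


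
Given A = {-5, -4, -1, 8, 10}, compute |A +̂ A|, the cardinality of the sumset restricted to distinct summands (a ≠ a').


Restricted sumset: A +̂ A = {a + a' : a ∈ A, a' ∈ A, a ≠ a'}.
Equivalently, take A + A and drop any sum 2a that is achievable ONLY as a + a for a ∈ A (i.e. sums representable only with equal summands).
Enumerate pairs (a, a') with a < a' (symmetric, so each unordered pair gives one sum; this covers all a ≠ a'):
  -5 + -4 = -9
  -5 + -1 = -6
  -5 + 8 = 3
  -5 + 10 = 5
  -4 + -1 = -5
  -4 + 8 = 4
  -4 + 10 = 6
  -1 + 8 = 7
  -1 + 10 = 9
  8 + 10 = 18
Collected distinct sums: {-9, -6, -5, 3, 4, 5, 6, 7, 9, 18}
|A +̂ A| = 10
(Reference bound: |A +̂ A| ≥ 2|A| - 3 for |A| ≥ 2, with |A| = 5 giving ≥ 7.)

|A +̂ A| = 10


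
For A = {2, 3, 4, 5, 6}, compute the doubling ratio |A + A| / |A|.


|A| = 5.
Compute A + A by enumerating all 25 pairs.
A + A = {4, 5, 6, 7, 8, 9, 10, 11, 12}, so |A + A| = 9.
K = |A + A| / |A| = 9/5 (already in lowest terms) ≈ 1.8000.
Reference: AP of size 5 gives K = 9/5 ≈ 1.8000; a fully generic set of size 5 gives K ≈ 3.0000.

|A| = 5, |A + A| = 9, K = 9/5.


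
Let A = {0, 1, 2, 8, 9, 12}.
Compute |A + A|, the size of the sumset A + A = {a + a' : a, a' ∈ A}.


A + A = {a + a' : a, a' ∈ A}; |A| = 6.
General bounds: 2|A| - 1 ≤ |A + A| ≤ |A|(|A|+1)/2, i.e. 11 ≤ |A + A| ≤ 21.
Lower bound 2|A|-1 is attained iff A is an arithmetic progression.
Enumerate sums a + a' for a ≤ a' (symmetric, so this suffices):
a = 0: 0+0=0, 0+1=1, 0+2=2, 0+8=8, 0+9=9, 0+12=12
a = 1: 1+1=2, 1+2=3, 1+8=9, 1+9=10, 1+12=13
a = 2: 2+2=4, 2+8=10, 2+9=11, 2+12=14
a = 8: 8+8=16, 8+9=17, 8+12=20
a = 9: 9+9=18, 9+12=21
a = 12: 12+12=24
Distinct sums: {0, 1, 2, 3, 4, 8, 9, 10, 11, 12, 13, 14, 16, 17, 18, 20, 21, 24}
|A + A| = 18

|A + A| = 18


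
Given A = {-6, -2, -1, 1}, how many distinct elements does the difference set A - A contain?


A - A = {a - a' : a, a' ∈ A}; |A| = 4.
Bounds: 2|A|-1 ≤ |A - A| ≤ |A|² - |A| + 1, i.e. 7 ≤ |A - A| ≤ 13.
Note: 0 ∈ A - A always (from a - a). The set is symmetric: if d ∈ A - A then -d ∈ A - A.
Enumerate nonzero differences d = a - a' with a > a' (then include -d):
Positive differences: {1, 2, 3, 4, 5, 7}
Full difference set: {0} ∪ (positive diffs) ∪ (negative diffs).
|A - A| = 1 + 2·6 = 13 (matches direct enumeration: 13).

|A - A| = 13


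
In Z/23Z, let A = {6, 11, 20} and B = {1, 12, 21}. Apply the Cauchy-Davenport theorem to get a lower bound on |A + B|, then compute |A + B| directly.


Cauchy-Davenport: |A + B| ≥ min(p, |A| + |B| - 1) for A, B nonempty in Z/pZ.
|A| = 3, |B| = 3, p = 23.
CD lower bound = min(23, 3 + 3 - 1) = min(23, 5) = 5.
Compute A + B mod 23 directly:
a = 6: 6+1=7, 6+12=18, 6+21=4
a = 11: 11+1=12, 11+12=0, 11+21=9
a = 20: 20+1=21, 20+12=9, 20+21=18
A + B = {0, 4, 7, 9, 12, 18, 21}, so |A + B| = 7.
Verify: 7 ≥ 5? Yes ✓.

CD lower bound = 5, actual |A + B| = 7.


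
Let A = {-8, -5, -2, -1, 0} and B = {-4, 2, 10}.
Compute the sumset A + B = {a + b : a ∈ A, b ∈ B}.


A + B = {a + b : a ∈ A, b ∈ B}.
Enumerate all |A|·|B| = 5·3 = 15 pairs (a, b) and collect distinct sums.
a = -8: -8+-4=-12, -8+2=-6, -8+10=2
a = -5: -5+-4=-9, -5+2=-3, -5+10=5
a = -2: -2+-4=-6, -2+2=0, -2+10=8
a = -1: -1+-4=-5, -1+2=1, -1+10=9
a = 0: 0+-4=-4, 0+2=2, 0+10=10
Collecting distinct sums: A + B = {-12, -9, -6, -5, -4, -3, 0, 1, 2, 5, 8, 9, 10}
|A + B| = 13

A + B = {-12, -9, -6, -5, -4, -3, 0, 1, 2, 5, 8, 9, 10}


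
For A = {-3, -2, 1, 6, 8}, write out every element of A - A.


A - A = {a - a' : a, a' ∈ A}.
Compute a - a' for each ordered pair (a, a'):
a = -3: -3--3=0, -3--2=-1, -3-1=-4, -3-6=-9, -3-8=-11
a = -2: -2--3=1, -2--2=0, -2-1=-3, -2-6=-8, -2-8=-10
a = 1: 1--3=4, 1--2=3, 1-1=0, 1-6=-5, 1-8=-7
a = 6: 6--3=9, 6--2=8, 6-1=5, 6-6=0, 6-8=-2
a = 8: 8--3=11, 8--2=10, 8-1=7, 8-6=2, 8-8=0
Collecting distinct values (and noting 0 appears from a-a):
A - A = {-11, -10, -9, -8, -7, -5, -4, -3, -2, -1, 0, 1, 2, 3, 4, 5, 7, 8, 9, 10, 11}
|A - A| = 21

A - A = {-11, -10, -9, -8, -7, -5, -4, -3, -2, -1, 0, 1, 2, 3, 4, 5, 7, 8, 9, 10, 11}


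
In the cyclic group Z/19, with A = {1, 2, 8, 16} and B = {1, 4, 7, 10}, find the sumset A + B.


Work in Z/19Z: reduce every sum a + b modulo 19.
Enumerate all 16 pairs:
a = 1: 1+1=2, 1+4=5, 1+7=8, 1+10=11
a = 2: 2+1=3, 2+4=6, 2+7=9, 2+10=12
a = 8: 8+1=9, 8+4=12, 8+7=15, 8+10=18
a = 16: 16+1=17, 16+4=1, 16+7=4, 16+10=7
Distinct residues collected: {1, 2, 3, 4, 5, 6, 7, 8, 9, 11, 12, 15, 17, 18}
|A + B| = 14 (out of 19 total residues).

A + B = {1, 2, 3, 4, 5, 6, 7, 8, 9, 11, 12, 15, 17, 18}


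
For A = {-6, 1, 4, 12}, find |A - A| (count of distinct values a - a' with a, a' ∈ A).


A - A = {a - a' : a, a' ∈ A}; |A| = 4.
Bounds: 2|A|-1 ≤ |A - A| ≤ |A|² - |A| + 1, i.e. 7 ≤ |A - A| ≤ 13.
Note: 0 ∈ A - A always (from a - a). The set is symmetric: if d ∈ A - A then -d ∈ A - A.
Enumerate nonzero differences d = a - a' with a > a' (then include -d):
Positive differences: {3, 7, 8, 10, 11, 18}
Full difference set: {0} ∪ (positive diffs) ∪ (negative diffs).
|A - A| = 1 + 2·6 = 13 (matches direct enumeration: 13).

|A - A| = 13


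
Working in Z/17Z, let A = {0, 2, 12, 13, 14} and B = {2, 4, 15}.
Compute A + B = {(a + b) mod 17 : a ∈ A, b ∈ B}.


Work in Z/17Z: reduce every sum a + b modulo 17.
Enumerate all 15 pairs:
a = 0: 0+2=2, 0+4=4, 0+15=15
a = 2: 2+2=4, 2+4=6, 2+15=0
a = 12: 12+2=14, 12+4=16, 12+15=10
a = 13: 13+2=15, 13+4=0, 13+15=11
a = 14: 14+2=16, 14+4=1, 14+15=12
Distinct residues collected: {0, 1, 2, 4, 6, 10, 11, 12, 14, 15, 16}
|A + B| = 11 (out of 17 total residues).

A + B = {0, 1, 2, 4, 6, 10, 11, 12, 14, 15, 16}


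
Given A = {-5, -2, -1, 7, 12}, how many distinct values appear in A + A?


A + A = {a + a' : a, a' ∈ A}; |A| = 5.
General bounds: 2|A| - 1 ≤ |A + A| ≤ |A|(|A|+1)/2, i.e. 9 ≤ |A + A| ≤ 15.
Lower bound 2|A|-1 is attained iff A is an arithmetic progression.
Enumerate sums a + a' for a ≤ a' (symmetric, so this suffices):
a = -5: -5+-5=-10, -5+-2=-7, -5+-1=-6, -5+7=2, -5+12=7
a = -2: -2+-2=-4, -2+-1=-3, -2+7=5, -2+12=10
a = -1: -1+-1=-2, -1+7=6, -1+12=11
a = 7: 7+7=14, 7+12=19
a = 12: 12+12=24
Distinct sums: {-10, -7, -6, -4, -3, -2, 2, 5, 6, 7, 10, 11, 14, 19, 24}
|A + A| = 15

|A + A| = 15


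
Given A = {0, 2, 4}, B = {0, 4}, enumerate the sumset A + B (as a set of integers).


A + B = {a + b : a ∈ A, b ∈ B}.
Enumerate all |A|·|B| = 3·2 = 6 pairs (a, b) and collect distinct sums.
a = 0: 0+0=0, 0+4=4
a = 2: 2+0=2, 2+4=6
a = 4: 4+0=4, 4+4=8
Collecting distinct sums: A + B = {0, 2, 4, 6, 8}
|A + B| = 5

A + B = {0, 2, 4, 6, 8}


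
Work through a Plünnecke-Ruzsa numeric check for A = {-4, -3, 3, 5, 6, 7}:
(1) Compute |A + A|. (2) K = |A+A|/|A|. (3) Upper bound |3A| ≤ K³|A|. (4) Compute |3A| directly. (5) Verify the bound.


|A| = 6.
Step 1: Compute A + A by enumerating all 36 pairs.
A + A = {-8, -7, -6, -1, 0, 1, 2, 3, 4, 6, 8, 9, 10, 11, 12, 13, 14}, so |A + A| = 17.
Step 2: Doubling constant K = |A + A|/|A| = 17/6 = 17/6 ≈ 2.8333.
Step 3: Plünnecke-Ruzsa gives |3A| ≤ K³·|A| = (2.8333)³ · 6 ≈ 136.4722.
Step 4: Compute 3A = A + A + A directly by enumerating all triples (a,b,c) ∈ A³; |3A| = 31.
Step 5: Check 31 ≤ 136.4722? Yes ✓.

K = 17/6, Plünnecke-Ruzsa bound K³|A| ≈ 136.4722, |3A| = 31, inequality holds.


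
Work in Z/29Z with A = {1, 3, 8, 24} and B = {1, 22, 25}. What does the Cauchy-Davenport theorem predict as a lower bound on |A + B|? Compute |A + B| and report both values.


Cauchy-Davenport: |A + B| ≥ min(p, |A| + |B| - 1) for A, B nonempty in Z/pZ.
|A| = 4, |B| = 3, p = 29.
CD lower bound = min(29, 4 + 3 - 1) = min(29, 6) = 6.
Compute A + B mod 29 directly:
a = 1: 1+1=2, 1+22=23, 1+25=26
a = 3: 3+1=4, 3+22=25, 3+25=28
a = 8: 8+1=9, 8+22=1, 8+25=4
a = 24: 24+1=25, 24+22=17, 24+25=20
A + B = {1, 2, 4, 9, 17, 20, 23, 25, 26, 28}, so |A + B| = 10.
Verify: 10 ≥ 6? Yes ✓.

CD lower bound = 6, actual |A + B| = 10.


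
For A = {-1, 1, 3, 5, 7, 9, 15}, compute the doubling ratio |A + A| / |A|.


|A| = 7.
Compute A + A by enumerating all 49 pairs.
A + A = {-2, 0, 2, 4, 6, 8, 10, 12, 14, 16, 18, 20, 22, 24, 30}, so |A + A| = 15.
K = |A + A| / |A| = 15/7 (already in lowest terms) ≈ 2.1429.
Reference: AP of size 7 gives K = 13/7 ≈ 1.8571; a fully generic set of size 7 gives K ≈ 4.0000.

|A| = 7, |A + A| = 15, K = 15/7.


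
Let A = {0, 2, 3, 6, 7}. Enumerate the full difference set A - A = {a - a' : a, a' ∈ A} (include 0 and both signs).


A - A = {a - a' : a, a' ∈ A}.
Compute a - a' for each ordered pair (a, a'):
a = 0: 0-0=0, 0-2=-2, 0-3=-3, 0-6=-6, 0-7=-7
a = 2: 2-0=2, 2-2=0, 2-3=-1, 2-6=-4, 2-7=-5
a = 3: 3-0=3, 3-2=1, 3-3=0, 3-6=-3, 3-7=-4
a = 6: 6-0=6, 6-2=4, 6-3=3, 6-6=0, 6-7=-1
a = 7: 7-0=7, 7-2=5, 7-3=4, 7-6=1, 7-7=0
Collecting distinct values (and noting 0 appears from a-a):
A - A = {-7, -6, -5, -4, -3, -2, -1, 0, 1, 2, 3, 4, 5, 6, 7}
|A - A| = 15

A - A = {-7, -6, -5, -4, -3, -2, -1, 0, 1, 2, 3, 4, 5, 6, 7}


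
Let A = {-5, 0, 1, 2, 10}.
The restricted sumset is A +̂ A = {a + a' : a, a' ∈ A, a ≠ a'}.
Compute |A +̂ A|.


Restricted sumset: A +̂ A = {a + a' : a ∈ A, a' ∈ A, a ≠ a'}.
Equivalently, take A + A and drop any sum 2a that is achievable ONLY as a + a for a ∈ A (i.e. sums representable only with equal summands).
Enumerate pairs (a, a') with a < a' (symmetric, so each unordered pair gives one sum; this covers all a ≠ a'):
  -5 + 0 = -5
  -5 + 1 = -4
  -5 + 2 = -3
  -5 + 10 = 5
  0 + 1 = 1
  0 + 2 = 2
  0 + 10 = 10
  1 + 2 = 3
  1 + 10 = 11
  2 + 10 = 12
Collected distinct sums: {-5, -4, -3, 1, 2, 3, 5, 10, 11, 12}
|A +̂ A| = 10
(Reference bound: |A +̂ A| ≥ 2|A| - 3 for |A| ≥ 2, with |A| = 5 giving ≥ 7.)

|A +̂ A| = 10


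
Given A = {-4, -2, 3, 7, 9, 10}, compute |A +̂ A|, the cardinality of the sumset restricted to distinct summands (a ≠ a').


Restricted sumset: A +̂ A = {a + a' : a ∈ A, a' ∈ A, a ≠ a'}.
Equivalently, take A + A and drop any sum 2a that is achievable ONLY as a + a for a ∈ A (i.e. sums representable only with equal summands).
Enumerate pairs (a, a') with a < a' (symmetric, so each unordered pair gives one sum; this covers all a ≠ a'):
  -4 + -2 = -6
  -4 + 3 = -1
  -4 + 7 = 3
  -4 + 9 = 5
  -4 + 10 = 6
  -2 + 3 = 1
  -2 + 7 = 5
  -2 + 9 = 7
  -2 + 10 = 8
  3 + 7 = 10
  3 + 9 = 12
  3 + 10 = 13
  7 + 9 = 16
  7 + 10 = 17
  9 + 10 = 19
Collected distinct sums: {-6, -1, 1, 3, 5, 6, 7, 8, 10, 12, 13, 16, 17, 19}
|A +̂ A| = 14
(Reference bound: |A +̂ A| ≥ 2|A| - 3 for |A| ≥ 2, with |A| = 6 giving ≥ 9.)

|A +̂ A| = 14


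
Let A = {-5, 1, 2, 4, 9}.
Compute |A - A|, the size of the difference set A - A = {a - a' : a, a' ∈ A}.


A - A = {a - a' : a, a' ∈ A}; |A| = 5.
Bounds: 2|A|-1 ≤ |A - A| ≤ |A|² - |A| + 1, i.e. 9 ≤ |A - A| ≤ 21.
Note: 0 ∈ A - A always (from a - a). The set is symmetric: if d ∈ A - A then -d ∈ A - A.
Enumerate nonzero differences d = a - a' with a > a' (then include -d):
Positive differences: {1, 2, 3, 5, 6, 7, 8, 9, 14}
Full difference set: {0} ∪ (positive diffs) ∪ (negative diffs).
|A - A| = 1 + 2·9 = 19 (matches direct enumeration: 19).

|A - A| = 19


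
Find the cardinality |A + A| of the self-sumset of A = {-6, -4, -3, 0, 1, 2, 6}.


A + A = {a + a' : a, a' ∈ A}; |A| = 7.
General bounds: 2|A| - 1 ≤ |A + A| ≤ |A|(|A|+1)/2, i.e. 13 ≤ |A + A| ≤ 28.
Lower bound 2|A|-1 is attained iff A is an arithmetic progression.
Enumerate sums a + a' for a ≤ a' (symmetric, so this suffices):
a = -6: -6+-6=-12, -6+-4=-10, -6+-3=-9, -6+0=-6, -6+1=-5, -6+2=-4, -6+6=0
a = -4: -4+-4=-8, -4+-3=-7, -4+0=-4, -4+1=-3, -4+2=-2, -4+6=2
a = -3: -3+-3=-6, -3+0=-3, -3+1=-2, -3+2=-1, -3+6=3
a = 0: 0+0=0, 0+1=1, 0+2=2, 0+6=6
a = 1: 1+1=2, 1+2=3, 1+6=7
a = 2: 2+2=4, 2+6=8
a = 6: 6+6=12
Distinct sums: {-12, -10, -9, -8, -7, -6, -5, -4, -3, -2, -1, 0, 1, 2, 3, 4, 6, 7, 8, 12}
|A + A| = 20

|A + A| = 20


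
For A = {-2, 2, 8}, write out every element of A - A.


A - A = {a - a' : a, a' ∈ A}.
Compute a - a' for each ordered pair (a, a'):
a = -2: -2--2=0, -2-2=-4, -2-8=-10
a = 2: 2--2=4, 2-2=0, 2-8=-6
a = 8: 8--2=10, 8-2=6, 8-8=0
Collecting distinct values (and noting 0 appears from a-a):
A - A = {-10, -6, -4, 0, 4, 6, 10}
|A - A| = 7

A - A = {-10, -6, -4, 0, 4, 6, 10}


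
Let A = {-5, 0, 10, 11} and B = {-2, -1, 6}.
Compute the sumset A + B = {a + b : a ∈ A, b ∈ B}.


A + B = {a + b : a ∈ A, b ∈ B}.
Enumerate all |A|·|B| = 4·3 = 12 pairs (a, b) and collect distinct sums.
a = -5: -5+-2=-7, -5+-1=-6, -5+6=1
a = 0: 0+-2=-2, 0+-1=-1, 0+6=6
a = 10: 10+-2=8, 10+-1=9, 10+6=16
a = 11: 11+-2=9, 11+-1=10, 11+6=17
Collecting distinct sums: A + B = {-7, -6, -2, -1, 1, 6, 8, 9, 10, 16, 17}
|A + B| = 11

A + B = {-7, -6, -2, -1, 1, 6, 8, 9, 10, 16, 17}


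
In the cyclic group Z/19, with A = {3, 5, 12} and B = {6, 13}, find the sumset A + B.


Work in Z/19Z: reduce every sum a + b modulo 19.
Enumerate all 6 pairs:
a = 3: 3+6=9, 3+13=16
a = 5: 5+6=11, 5+13=18
a = 12: 12+6=18, 12+13=6
Distinct residues collected: {6, 9, 11, 16, 18}
|A + B| = 5 (out of 19 total residues).

A + B = {6, 9, 11, 16, 18}


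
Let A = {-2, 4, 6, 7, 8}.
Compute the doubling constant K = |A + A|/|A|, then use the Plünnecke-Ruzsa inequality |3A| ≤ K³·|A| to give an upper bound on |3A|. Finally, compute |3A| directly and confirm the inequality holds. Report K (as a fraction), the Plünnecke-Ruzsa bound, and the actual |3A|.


|A| = 5.
Step 1: Compute A + A by enumerating all 25 pairs.
A + A = {-4, 2, 4, 5, 6, 8, 10, 11, 12, 13, 14, 15, 16}, so |A + A| = 13.
Step 2: Doubling constant K = |A + A|/|A| = 13/5 = 13/5 ≈ 2.6000.
Step 3: Plünnecke-Ruzsa gives |3A| ≤ K³·|A| = (2.6000)³ · 5 ≈ 87.8800.
Step 4: Compute 3A = A + A + A directly by enumerating all triples (a,b,c) ∈ A³; |3A| = 23.
Step 5: Check 23 ≤ 87.8800? Yes ✓.

K = 13/5, Plünnecke-Ruzsa bound K³|A| ≈ 87.8800, |3A| = 23, inequality holds.


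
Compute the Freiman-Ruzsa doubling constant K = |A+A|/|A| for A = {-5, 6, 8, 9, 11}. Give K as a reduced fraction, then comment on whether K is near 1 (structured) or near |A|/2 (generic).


|A| = 5.
Compute A + A by enumerating all 25 pairs.
A + A = {-10, 1, 3, 4, 6, 12, 14, 15, 16, 17, 18, 19, 20, 22}, so |A + A| = 14.
K = |A + A| / |A| = 14/5 (already in lowest terms) ≈ 2.8000.
Reference: AP of size 5 gives K = 9/5 ≈ 1.8000; a fully generic set of size 5 gives K ≈ 3.0000.

|A| = 5, |A + A| = 14, K = 14/5.


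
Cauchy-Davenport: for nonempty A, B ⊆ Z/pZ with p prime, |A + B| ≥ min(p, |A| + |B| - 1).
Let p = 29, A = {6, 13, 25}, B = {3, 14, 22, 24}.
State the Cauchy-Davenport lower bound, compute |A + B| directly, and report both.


Cauchy-Davenport: |A + B| ≥ min(p, |A| + |B| - 1) for A, B nonempty in Z/pZ.
|A| = 3, |B| = 4, p = 29.
CD lower bound = min(29, 3 + 4 - 1) = min(29, 6) = 6.
Compute A + B mod 29 directly:
a = 6: 6+3=9, 6+14=20, 6+22=28, 6+24=1
a = 13: 13+3=16, 13+14=27, 13+22=6, 13+24=8
a = 25: 25+3=28, 25+14=10, 25+22=18, 25+24=20
A + B = {1, 6, 8, 9, 10, 16, 18, 20, 27, 28}, so |A + B| = 10.
Verify: 10 ≥ 6? Yes ✓.

CD lower bound = 6, actual |A + B| = 10.


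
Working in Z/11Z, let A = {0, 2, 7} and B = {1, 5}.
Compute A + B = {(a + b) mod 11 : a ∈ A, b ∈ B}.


Work in Z/11Z: reduce every sum a + b modulo 11.
Enumerate all 6 pairs:
a = 0: 0+1=1, 0+5=5
a = 2: 2+1=3, 2+5=7
a = 7: 7+1=8, 7+5=1
Distinct residues collected: {1, 3, 5, 7, 8}
|A + B| = 5 (out of 11 total residues).

A + B = {1, 3, 5, 7, 8}


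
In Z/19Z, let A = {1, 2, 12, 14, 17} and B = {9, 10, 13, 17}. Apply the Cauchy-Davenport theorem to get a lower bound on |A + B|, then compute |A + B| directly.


Cauchy-Davenport: |A + B| ≥ min(p, |A| + |B| - 1) for A, B nonempty in Z/pZ.
|A| = 5, |B| = 4, p = 19.
CD lower bound = min(19, 5 + 4 - 1) = min(19, 8) = 8.
Compute A + B mod 19 directly:
a = 1: 1+9=10, 1+10=11, 1+13=14, 1+17=18
a = 2: 2+9=11, 2+10=12, 2+13=15, 2+17=0
a = 12: 12+9=2, 12+10=3, 12+13=6, 12+17=10
a = 14: 14+9=4, 14+10=5, 14+13=8, 14+17=12
a = 17: 17+9=7, 17+10=8, 17+13=11, 17+17=15
A + B = {0, 2, 3, 4, 5, 6, 7, 8, 10, 11, 12, 14, 15, 18}, so |A + B| = 14.
Verify: 14 ≥ 8? Yes ✓.

CD lower bound = 8, actual |A + B| = 14.


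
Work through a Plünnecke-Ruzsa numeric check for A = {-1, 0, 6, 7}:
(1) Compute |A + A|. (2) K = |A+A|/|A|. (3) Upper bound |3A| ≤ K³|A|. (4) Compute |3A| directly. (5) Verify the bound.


|A| = 4.
Step 1: Compute A + A by enumerating all 16 pairs.
A + A = {-2, -1, 0, 5, 6, 7, 12, 13, 14}, so |A + A| = 9.
Step 2: Doubling constant K = |A + A|/|A| = 9/4 = 9/4 ≈ 2.2500.
Step 3: Plünnecke-Ruzsa gives |3A| ≤ K³·|A| = (2.2500)³ · 4 ≈ 45.5625.
Step 4: Compute 3A = A + A + A directly by enumerating all triples (a,b,c) ∈ A³; |3A| = 16.
Step 5: Check 16 ≤ 45.5625? Yes ✓.

K = 9/4, Plünnecke-Ruzsa bound K³|A| ≈ 45.5625, |3A| = 16, inequality holds.


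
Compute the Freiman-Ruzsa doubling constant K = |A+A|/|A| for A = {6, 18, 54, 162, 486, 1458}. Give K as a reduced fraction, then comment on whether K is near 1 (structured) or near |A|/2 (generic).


|A| = 6.
Compute A + A by enumerating all 36 pairs.
A + A = {12, 24, 36, 60, 72, 108, 168, 180, 216, 324, 492, 504, 540, 648, 972, 1464, 1476, 1512, 1620, 1944, 2916}, so |A + A| = 21.
K = |A + A| / |A| = 21/6 = 7/2 ≈ 3.5000.
Reference: AP of size 6 gives K = 11/6 ≈ 1.8333; a fully generic set of size 6 gives K ≈ 3.5000.

|A| = 6, |A + A| = 21, K = 21/6 = 7/2.


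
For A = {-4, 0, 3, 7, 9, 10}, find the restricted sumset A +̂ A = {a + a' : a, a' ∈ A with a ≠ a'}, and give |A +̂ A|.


Restricted sumset: A +̂ A = {a + a' : a ∈ A, a' ∈ A, a ≠ a'}.
Equivalently, take A + A and drop any sum 2a that is achievable ONLY as a + a for a ∈ A (i.e. sums representable only with equal summands).
Enumerate pairs (a, a') with a < a' (symmetric, so each unordered pair gives one sum; this covers all a ≠ a'):
  -4 + 0 = -4
  -4 + 3 = -1
  -4 + 7 = 3
  -4 + 9 = 5
  -4 + 10 = 6
  0 + 3 = 3
  0 + 7 = 7
  0 + 9 = 9
  0 + 10 = 10
  3 + 7 = 10
  3 + 9 = 12
  3 + 10 = 13
  7 + 9 = 16
  7 + 10 = 17
  9 + 10 = 19
Collected distinct sums: {-4, -1, 3, 5, 6, 7, 9, 10, 12, 13, 16, 17, 19}
|A +̂ A| = 13
(Reference bound: |A +̂ A| ≥ 2|A| - 3 for |A| ≥ 2, with |A| = 6 giving ≥ 9.)

|A +̂ A| = 13


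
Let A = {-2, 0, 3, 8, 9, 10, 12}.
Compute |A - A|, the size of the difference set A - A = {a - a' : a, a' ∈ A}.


A - A = {a - a' : a, a' ∈ A}; |A| = 7.
Bounds: 2|A|-1 ≤ |A - A| ≤ |A|² - |A| + 1, i.e. 13 ≤ |A - A| ≤ 43.
Note: 0 ∈ A - A always (from a - a). The set is symmetric: if d ∈ A - A then -d ∈ A - A.
Enumerate nonzero differences d = a - a' with a > a' (then include -d):
Positive differences: {1, 2, 3, 4, 5, 6, 7, 8, 9, 10, 11, 12, 14}
Full difference set: {0} ∪ (positive diffs) ∪ (negative diffs).
|A - A| = 1 + 2·13 = 27 (matches direct enumeration: 27).

|A - A| = 27


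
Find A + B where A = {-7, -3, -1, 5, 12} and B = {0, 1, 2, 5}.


A + B = {a + b : a ∈ A, b ∈ B}.
Enumerate all |A|·|B| = 5·4 = 20 pairs (a, b) and collect distinct sums.
a = -7: -7+0=-7, -7+1=-6, -7+2=-5, -7+5=-2
a = -3: -3+0=-3, -3+1=-2, -3+2=-1, -3+5=2
a = -1: -1+0=-1, -1+1=0, -1+2=1, -1+5=4
a = 5: 5+0=5, 5+1=6, 5+2=7, 5+5=10
a = 12: 12+0=12, 12+1=13, 12+2=14, 12+5=17
Collecting distinct sums: A + B = {-7, -6, -5, -3, -2, -1, 0, 1, 2, 4, 5, 6, 7, 10, 12, 13, 14, 17}
|A + B| = 18

A + B = {-7, -6, -5, -3, -2, -1, 0, 1, 2, 4, 5, 6, 7, 10, 12, 13, 14, 17}


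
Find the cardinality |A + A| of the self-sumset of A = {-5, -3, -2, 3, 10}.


A + A = {a + a' : a, a' ∈ A}; |A| = 5.
General bounds: 2|A| - 1 ≤ |A + A| ≤ |A|(|A|+1)/2, i.e. 9 ≤ |A + A| ≤ 15.
Lower bound 2|A|-1 is attained iff A is an arithmetic progression.
Enumerate sums a + a' for a ≤ a' (symmetric, so this suffices):
a = -5: -5+-5=-10, -5+-3=-8, -5+-2=-7, -5+3=-2, -5+10=5
a = -3: -3+-3=-6, -3+-2=-5, -3+3=0, -3+10=7
a = -2: -2+-2=-4, -2+3=1, -2+10=8
a = 3: 3+3=6, 3+10=13
a = 10: 10+10=20
Distinct sums: {-10, -8, -7, -6, -5, -4, -2, 0, 1, 5, 6, 7, 8, 13, 20}
|A + A| = 15

|A + A| = 15


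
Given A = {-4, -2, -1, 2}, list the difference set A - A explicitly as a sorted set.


A - A = {a - a' : a, a' ∈ A}.
Compute a - a' for each ordered pair (a, a'):
a = -4: -4--4=0, -4--2=-2, -4--1=-3, -4-2=-6
a = -2: -2--4=2, -2--2=0, -2--1=-1, -2-2=-4
a = -1: -1--4=3, -1--2=1, -1--1=0, -1-2=-3
a = 2: 2--4=6, 2--2=4, 2--1=3, 2-2=0
Collecting distinct values (and noting 0 appears from a-a):
A - A = {-6, -4, -3, -2, -1, 0, 1, 2, 3, 4, 6}
|A - A| = 11

A - A = {-6, -4, -3, -2, -1, 0, 1, 2, 3, 4, 6}


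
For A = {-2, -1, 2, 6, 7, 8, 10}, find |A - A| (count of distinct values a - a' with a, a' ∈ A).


A - A = {a - a' : a, a' ∈ A}; |A| = 7.
Bounds: 2|A|-1 ≤ |A - A| ≤ |A|² - |A| + 1, i.e. 13 ≤ |A - A| ≤ 43.
Note: 0 ∈ A - A always (from a - a). The set is symmetric: if d ∈ A - A then -d ∈ A - A.
Enumerate nonzero differences d = a - a' with a > a' (then include -d):
Positive differences: {1, 2, 3, 4, 5, 6, 7, 8, 9, 10, 11, 12}
Full difference set: {0} ∪ (positive diffs) ∪ (negative diffs).
|A - A| = 1 + 2·12 = 25 (matches direct enumeration: 25).

|A - A| = 25


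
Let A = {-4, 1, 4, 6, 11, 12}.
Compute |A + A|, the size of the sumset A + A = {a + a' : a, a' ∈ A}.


A + A = {a + a' : a, a' ∈ A}; |A| = 6.
General bounds: 2|A| - 1 ≤ |A + A| ≤ |A|(|A|+1)/2, i.e. 11 ≤ |A + A| ≤ 21.
Lower bound 2|A|-1 is attained iff A is an arithmetic progression.
Enumerate sums a + a' for a ≤ a' (symmetric, so this suffices):
a = -4: -4+-4=-8, -4+1=-3, -4+4=0, -4+6=2, -4+11=7, -4+12=8
a = 1: 1+1=2, 1+4=5, 1+6=7, 1+11=12, 1+12=13
a = 4: 4+4=8, 4+6=10, 4+11=15, 4+12=16
a = 6: 6+6=12, 6+11=17, 6+12=18
a = 11: 11+11=22, 11+12=23
a = 12: 12+12=24
Distinct sums: {-8, -3, 0, 2, 5, 7, 8, 10, 12, 13, 15, 16, 17, 18, 22, 23, 24}
|A + A| = 17

|A + A| = 17


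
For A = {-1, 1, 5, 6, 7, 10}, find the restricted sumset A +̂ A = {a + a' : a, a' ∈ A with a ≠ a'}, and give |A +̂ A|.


Restricted sumset: A +̂ A = {a + a' : a ∈ A, a' ∈ A, a ≠ a'}.
Equivalently, take A + A and drop any sum 2a that is achievable ONLY as a + a for a ∈ A (i.e. sums representable only with equal summands).
Enumerate pairs (a, a') with a < a' (symmetric, so each unordered pair gives one sum; this covers all a ≠ a'):
  -1 + 1 = 0
  -1 + 5 = 4
  -1 + 6 = 5
  -1 + 7 = 6
  -1 + 10 = 9
  1 + 5 = 6
  1 + 6 = 7
  1 + 7 = 8
  1 + 10 = 11
  5 + 6 = 11
  5 + 7 = 12
  5 + 10 = 15
  6 + 7 = 13
  6 + 10 = 16
  7 + 10 = 17
Collected distinct sums: {0, 4, 5, 6, 7, 8, 9, 11, 12, 13, 15, 16, 17}
|A +̂ A| = 13
(Reference bound: |A +̂ A| ≥ 2|A| - 3 for |A| ≥ 2, with |A| = 6 giving ≥ 9.)

|A +̂ A| = 13


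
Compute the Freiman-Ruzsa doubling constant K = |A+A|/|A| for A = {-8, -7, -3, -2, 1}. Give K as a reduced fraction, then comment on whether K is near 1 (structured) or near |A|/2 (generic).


|A| = 5.
Compute A + A by enumerating all 25 pairs.
A + A = {-16, -15, -14, -11, -10, -9, -7, -6, -5, -4, -2, -1, 2}, so |A + A| = 13.
K = |A + A| / |A| = 13/5 (already in lowest terms) ≈ 2.6000.
Reference: AP of size 5 gives K = 9/5 ≈ 1.8000; a fully generic set of size 5 gives K ≈ 3.0000.

|A| = 5, |A + A| = 13, K = 13/5.


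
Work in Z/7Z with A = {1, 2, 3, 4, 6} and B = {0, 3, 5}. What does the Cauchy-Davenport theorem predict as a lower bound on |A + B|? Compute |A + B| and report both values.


Cauchy-Davenport: |A + B| ≥ min(p, |A| + |B| - 1) for A, B nonempty in Z/pZ.
|A| = 5, |B| = 3, p = 7.
CD lower bound = min(7, 5 + 3 - 1) = min(7, 7) = 7.
Compute A + B mod 7 directly:
a = 1: 1+0=1, 1+3=4, 1+5=6
a = 2: 2+0=2, 2+3=5, 2+5=0
a = 3: 3+0=3, 3+3=6, 3+5=1
a = 4: 4+0=4, 4+3=0, 4+5=2
a = 6: 6+0=6, 6+3=2, 6+5=4
A + B = {0, 1, 2, 3, 4, 5, 6}, so |A + B| = 7.
Verify: 7 ≥ 7? Yes ✓.

CD lower bound = 7, actual |A + B| = 7.


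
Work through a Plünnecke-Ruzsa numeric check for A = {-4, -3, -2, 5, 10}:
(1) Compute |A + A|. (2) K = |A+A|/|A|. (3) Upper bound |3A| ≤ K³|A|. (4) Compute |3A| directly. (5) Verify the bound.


|A| = 5.
Step 1: Compute A + A by enumerating all 25 pairs.
A + A = {-8, -7, -6, -5, -4, 1, 2, 3, 6, 7, 8, 10, 15, 20}, so |A + A| = 14.
Step 2: Doubling constant K = |A + A|/|A| = 14/5 = 14/5 ≈ 2.8000.
Step 3: Plünnecke-Ruzsa gives |3A| ≤ K³·|A| = (2.8000)³ · 5 ≈ 109.7600.
Step 4: Compute 3A = A + A + A directly by enumerating all triples (a,b,c) ∈ A³; |3A| = 29.
Step 5: Check 29 ≤ 109.7600? Yes ✓.

K = 14/5, Plünnecke-Ruzsa bound K³|A| ≈ 109.7600, |3A| = 29, inequality holds.


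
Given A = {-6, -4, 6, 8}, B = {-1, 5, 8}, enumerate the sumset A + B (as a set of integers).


A + B = {a + b : a ∈ A, b ∈ B}.
Enumerate all |A|·|B| = 4·3 = 12 pairs (a, b) and collect distinct sums.
a = -6: -6+-1=-7, -6+5=-1, -6+8=2
a = -4: -4+-1=-5, -4+5=1, -4+8=4
a = 6: 6+-1=5, 6+5=11, 6+8=14
a = 8: 8+-1=7, 8+5=13, 8+8=16
Collecting distinct sums: A + B = {-7, -5, -1, 1, 2, 4, 5, 7, 11, 13, 14, 16}
|A + B| = 12

A + B = {-7, -5, -1, 1, 2, 4, 5, 7, 11, 13, 14, 16}


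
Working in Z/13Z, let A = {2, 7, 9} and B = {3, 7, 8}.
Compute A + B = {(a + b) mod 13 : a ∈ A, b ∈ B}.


Work in Z/13Z: reduce every sum a + b modulo 13.
Enumerate all 9 pairs:
a = 2: 2+3=5, 2+7=9, 2+8=10
a = 7: 7+3=10, 7+7=1, 7+8=2
a = 9: 9+3=12, 9+7=3, 9+8=4
Distinct residues collected: {1, 2, 3, 4, 5, 9, 10, 12}
|A + B| = 8 (out of 13 total residues).

A + B = {1, 2, 3, 4, 5, 9, 10, 12}


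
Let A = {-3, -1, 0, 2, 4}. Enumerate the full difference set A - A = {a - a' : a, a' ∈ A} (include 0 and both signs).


A - A = {a - a' : a, a' ∈ A}.
Compute a - a' for each ordered pair (a, a'):
a = -3: -3--3=0, -3--1=-2, -3-0=-3, -3-2=-5, -3-4=-7
a = -1: -1--3=2, -1--1=0, -1-0=-1, -1-2=-3, -1-4=-5
a = 0: 0--3=3, 0--1=1, 0-0=0, 0-2=-2, 0-4=-4
a = 2: 2--3=5, 2--1=3, 2-0=2, 2-2=0, 2-4=-2
a = 4: 4--3=7, 4--1=5, 4-0=4, 4-2=2, 4-4=0
Collecting distinct values (and noting 0 appears from a-a):
A - A = {-7, -5, -4, -3, -2, -1, 0, 1, 2, 3, 4, 5, 7}
|A - A| = 13

A - A = {-7, -5, -4, -3, -2, -1, 0, 1, 2, 3, 4, 5, 7}


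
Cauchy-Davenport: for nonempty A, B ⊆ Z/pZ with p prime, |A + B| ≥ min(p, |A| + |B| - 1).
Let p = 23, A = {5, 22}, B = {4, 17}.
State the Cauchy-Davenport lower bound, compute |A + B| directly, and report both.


Cauchy-Davenport: |A + B| ≥ min(p, |A| + |B| - 1) for A, B nonempty in Z/pZ.
|A| = 2, |B| = 2, p = 23.
CD lower bound = min(23, 2 + 2 - 1) = min(23, 3) = 3.
Compute A + B mod 23 directly:
a = 5: 5+4=9, 5+17=22
a = 22: 22+4=3, 22+17=16
A + B = {3, 9, 16, 22}, so |A + B| = 4.
Verify: 4 ≥ 3? Yes ✓.

CD lower bound = 3, actual |A + B| = 4.


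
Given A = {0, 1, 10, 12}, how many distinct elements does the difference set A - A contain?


A - A = {a - a' : a, a' ∈ A}; |A| = 4.
Bounds: 2|A|-1 ≤ |A - A| ≤ |A|² - |A| + 1, i.e. 7 ≤ |A - A| ≤ 13.
Note: 0 ∈ A - A always (from a - a). The set is symmetric: if d ∈ A - A then -d ∈ A - A.
Enumerate nonzero differences d = a - a' with a > a' (then include -d):
Positive differences: {1, 2, 9, 10, 11, 12}
Full difference set: {0} ∪ (positive diffs) ∪ (negative diffs).
|A - A| = 1 + 2·6 = 13 (matches direct enumeration: 13).

|A - A| = 13


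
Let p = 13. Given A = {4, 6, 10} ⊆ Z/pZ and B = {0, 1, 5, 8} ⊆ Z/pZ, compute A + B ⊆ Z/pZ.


Work in Z/13Z: reduce every sum a + b modulo 13.
Enumerate all 12 pairs:
a = 4: 4+0=4, 4+1=5, 4+5=9, 4+8=12
a = 6: 6+0=6, 6+1=7, 6+5=11, 6+8=1
a = 10: 10+0=10, 10+1=11, 10+5=2, 10+8=5
Distinct residues collected: {1, 2, 4, 5, 6, 7, 9, 10, 11, 12}
|A + B| = 10 (out of 13 total residues).

A + B = {1, 2, 4, 5, 6, 7, 9, 10, 11, 12}


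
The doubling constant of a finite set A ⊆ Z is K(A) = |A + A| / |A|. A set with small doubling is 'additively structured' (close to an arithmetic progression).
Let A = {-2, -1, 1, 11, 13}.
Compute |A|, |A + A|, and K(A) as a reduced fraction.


|A| = 5.
Compute A + A by enumerating all 25 pairs.
A + A = {-4, -3, -2, -1, 0, 2, 9, 10, 11, 12, 14, 22, 24, 26}, so |A + A| = 14.
K = |A + A| / |A| = 14/5 (already in lowest terms) ≈ 2.8000.
Reference: AP of size 5 gives K = 9/5 ≈ 1.8000; a fully generic set of size 5 gives K ≈ 3.0000.

|A| = 5, |A + A| = 14, K = 14/5.


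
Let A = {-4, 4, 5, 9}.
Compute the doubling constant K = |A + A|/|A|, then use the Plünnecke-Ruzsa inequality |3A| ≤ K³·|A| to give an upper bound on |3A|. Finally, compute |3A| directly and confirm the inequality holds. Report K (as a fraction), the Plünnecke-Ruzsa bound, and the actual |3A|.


|A| = 4.
Step 1: Compute A + A by enumerating all 16 pairs.
A + A = {-8, 0, 1, 5, 8, 9, 10, 13, 14, 18}, so |A + A| = 10.
Step 2: Doubling constant K = |A + A|/|A| = 10/4 = 10/4 ≈ 2.5000.
Step 3: Plünnecke-Ruzsa gives |3A| ≤ K³·|A| = (2.5000)³ · 4 ≈ 62.5000.
Step 4: Compute 3A = A + A + A directly by enumerating all triples (a,b,c) ∈ A³; |3A| = 19.
Step 5: Check 19 ≤ 62.5000? Yes ✓.

K = 10/4, Plünnecke-Ruzsa bound K³|A| ≈ 62.5000, |3A| = 19, inequality holds.


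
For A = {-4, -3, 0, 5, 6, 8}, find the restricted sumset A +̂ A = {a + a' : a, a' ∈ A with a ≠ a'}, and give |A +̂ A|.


Restricted sumset: A +̂ A = {a + a' : a ∈ A, a' ∈ A, a ≠ a'}.
Equivalently, take A + A and drop any sum 2a that is achievable ONLY as a + a for a ∈ A (i.e. sums representable only with equal summands).
Enumerate pairs (a, a') with a < a' (symmetric, so each unordered pair gives one sum; this covers all a ≠ a'):
  -4 + -3 = -7
  -4 + 0 = -4
  -4 + 5 = 1
  -4 + 6 = 2
  -4 + 8 = 4
  -3 + 0 = -3
  -3 + 5 = 2
  -3 + 6 = 3
  -3 + 8 = 5
  0 + 5 = 5
  0 + 6 = 6
  0 + 8 = 8
  5 + 6 = 11
  5 + 8 = 13
  6 + 8 = 14
Collected distinct sums: {-7, -4, -3, 1, 2, 3, 4, 5, 6, 8, 11, 13, 14}
|A +̂ A| = 13
(Reference bound: |A +̂ A| ≥ 2|A| - 3 for |A| ≥ 2, with |A| = 6 giving ≥ 9.)

|A +̂ A| = 13


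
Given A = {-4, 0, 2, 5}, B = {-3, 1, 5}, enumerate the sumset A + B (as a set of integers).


A + B = {a + b : a ∈ A, b ∈ B}.
Enumerate all |A|·|B| = 4·3 = 12 pairs (a, b) and collect distinct sums.
a = -4: -4+-3=-7, -4+1=-3, -4+5=1
a = 0: 0+-3=-3, 0+1=1, 0+5=5
a = 2: 2+-3=-1, 2+1=3, 2+5=7
a = 5: 5+-3=2, 5+1=6, 5+5=10
Collecting distinct sums: A + B = {-7, -3, -1, 1, 2, 3, 5, 6, 7, 10}
|A + B| = 10

A + B = {-7, -3, -1, 1, 2, 3, 5, 6, 7, 10}


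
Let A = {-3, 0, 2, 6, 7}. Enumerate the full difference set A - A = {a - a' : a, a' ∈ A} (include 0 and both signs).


A - A = {a - a' : a, a' ∈ A}.
Compute a - a' for each ordered pair (a, a'):
a = -3: -3--3=0, -3-0=-3, -3-2=-5, -3-6=-9, -3-7=-10
a = 0: 0--3=3, 0-0=0, 0-2=-2, 0-6=-6, 0-7=-7
a = 2: 2--3=5, 2-0=2, 2-2=0, 2-6=-4, 2-7=-5
a = 6: 6--3=9, 6-0=6, 6-2=4, 6-6=0, 6-7=-1
a = 7: 7--3=10, 7-0=7, 7-2=5, 7-6=1, 7-7=0
Collecting distinct values (and noting 0 appears from a-a):
A - A = {-10, -9, -7, -6, -5, -4, -3, -2, -1, 0, 1, 2, 3, 4, 5, 6, 7, 9, 10}
|A - A| = 19

A - A = {-10, -9, -7, -6, -5, -4, -3, -2, -1, 0, 1, 2, 3, 4, 5, 6, 7, 9, 10}


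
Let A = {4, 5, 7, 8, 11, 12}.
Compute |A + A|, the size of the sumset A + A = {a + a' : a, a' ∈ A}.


A + A = {a + a' : a, a' ∈ A}; |A| = 6.
General bounds: 2|A| - 1 ≤ |A + A| ≤ |A|(|A|+1)/2, i.e. 11 ≤ |A + A| ≤ 21.
Lower bound 2|A|-1 is attained iff A is an arithmetic progression.
Enumerate sums a + a' for a ≤ a' (symmetric, so this suffices):
a = 4: 4+4=8, 4+5=9, 4+7=11, 4+8=12, 4+11=15, 4+12=16
a = 5: 5+5=10, 5+7=12, 5+8=13, 5+11=16, 5+12=17
a = 7: 7+7=14, 7+8=15, 7+11=18, 7+12=19
a = 8: 8+8=16, 8+11=19, 8+12=20
a = 11: 11+11=22, 11+12=23
a = 12: 12+12=24
Distinct sums: {8, 9, 10, 11, 12, 13, 14, 15, 16, 17, 18, 19, 20, 22, 23, 24}
|A + A| = 16

|A + A| = 16


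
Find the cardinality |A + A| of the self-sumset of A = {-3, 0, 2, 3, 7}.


A + A = {a + a' : a, a' ∈ A}; |A| = 5.
General bounds: 2|A| - 1 ≤ |A + A| ≤ |A|(|A|+1)/2, i.e. 9 ≤ |A + A| ≤ 15.
Lower bound 2|A|-1 is attained iff A is an arithmetic progression.
Enumerate sums a + a' for a ≤ a' (symmetric, so this suffices):
a = -3: -3+-3=-6, -3+0=-3, -3+2=-1, -3+3=0, -3+7=4
a = 0: 0+0=0, 0+2=2, 0+3=3, 0+7=7
a = 2: 2+2=4, 2+3=5, 2+7=9
a = 3: 3+3=6, 3+7=10
a = 7: 7+7=14
Distinct sums: {-6, -3, -1, 0, 2, 3, 4, 5, 6, 7, 9, 10, 14}
|A + A| = 13

|A + A| = 13


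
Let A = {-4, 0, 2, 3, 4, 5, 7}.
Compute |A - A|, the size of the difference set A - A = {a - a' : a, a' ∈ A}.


A - A = {a - a' : a, a' ∈ A}; |A| = 7.
Bounds: 2|A|-1 ≤ |A - A| ≤ |A|² - |A| + 1, i.e. 13 ≤ |A - A| ≤ 43.
Note: 0 ∈ A - A always (from a - a). The set is symmetric: if d ∈ A - A then -d ∈ A - A.
Enumerate nonzero differences d = a - a' with a > a' (then include -d):
Positive differences: {1, 2, 3, 4, 5, 6, 7, 8, 9, 11}
Full difference set: {0} ∪ (positive diffs) ∪ (negative diffs).
|A - A| = 1 + 2·10 = 21 (matches direct enumeration: 21).

|A - A| = 21


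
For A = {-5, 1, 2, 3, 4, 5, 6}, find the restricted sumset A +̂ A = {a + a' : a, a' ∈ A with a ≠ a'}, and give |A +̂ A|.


Restricted sumset: A +̂ A = {a + a' : a ∈ A, a' ∈ A, a ≠ a'}.
Equivalently, take A + A and drop any sum 2a that is achievable ONLY as a + a for a ∈ A (i.e. sums representable only with equal summands).
Enumerate pairs (a, a') with a < a' (symmetric, so each unordered pair gives one sum; this covers all a ≠ a'):
  -5 + 1 = -4
  -5 + 2 = -3
  -5 + 3 = -2
  -5 + 4 = -1
  -5 + 5 = 0
  -5 + 6 = 1
  1 + 2 = 3
  1 + 3 = 4
  1 + 4 = 5
  1 + 5 = 6
  1 + 6 = 7
  2 + 3 = 5
  2 + 4 = 6
  2 + 5 = 7
  2 + 6 = 8
  3 + 4 = 7
  3 + 5 = 8
  3 + 6 = 9
  4 + 5 = 9
  4 + 6 = 10
  5 + 6 = 11
Collected distinct sums: {-4, -3, -2, -1, 0, 1, 3, 4, 5, 6, 7, 8, 9, 10, 11}
|A +̂ A| = 15
(Reference bound: |A +̂ A| ≥ 2|A| - 3 for |A| ≥ 2, with |A| = 7 giving ≥ 11.)

|A +̂ A| = 15


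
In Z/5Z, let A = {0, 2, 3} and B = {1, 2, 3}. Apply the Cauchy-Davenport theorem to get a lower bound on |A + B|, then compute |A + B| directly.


Cauchy-Davenport: |A + B| ≥ min(p, |A| + |B| - 1) for A, B nonempty in Z/pZ.
|A| = 3, |B| = 3, p = 5.
CD lower bound = min(5, 3 + 3 - 1) = min(5, 5) = 5.
Compute A + B mod 5 directly:
a = 0: 0+1=1, 0+2=2, 0+3=3
a = 2: 2+1=3, 2+2=4, 2+3=0
a = 3: 3+1=4, 3+2=0, 3+3=1
A + B = {0, 1, 2, 3, 4}, so |A + B| = 5.
Verify: 5 ≥ 5? Yes ✓.

CD lower bound = 5, actual |A + B| = 5.


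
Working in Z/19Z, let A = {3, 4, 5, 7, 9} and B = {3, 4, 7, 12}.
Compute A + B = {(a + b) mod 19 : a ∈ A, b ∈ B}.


Work in Z/19Z: reduce every sum a + b modulo 19.
Enumerate all 20 pairs:
a = 3: 3+3=6, 3+4=7, 3+7=10, 3+12=15
a = 4: 4+3=7, 4+4=8, 4+7=11, 4+12=16
a = 5: 5+3=8, 5+4=9, 5+7=12, 5+12=17
a = 7: 7+3=10, 7+4=11, 7+7=14, 7+12=0
a = 9: 9+3=12, 9+4=13, 9+7=16, 9+12=2
Distinct residues collected: {0, 2, 6, 7, 8, 9, 10, 11, 12, 13, 14, 15, 16, 17}
|A + B| = 14 (out of 19 total residues).

A + B = {0, 2, 6, 7, 8, 9, 10, 11, 12, 13, 14, 15, 16, 17}


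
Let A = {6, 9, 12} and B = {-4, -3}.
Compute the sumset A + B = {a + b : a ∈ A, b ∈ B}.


A + B = {a + b : a ∈ A, b ∈ B}.
Enumerate all |A|·|B| = 3·2 = 6 pairs (a, b) and collect distinct sums.
a = 6: 6+-4=2, 6+-3=3
a = 9: 9+-4=5, 9+-3=6
a = 12: 12+-4=8, 12+-3=9
Collecting distinct sums: A + B = {2, 3, 5, 6, 8, 9}
|A + B| = 6

A + B = {2, 3, 5, 6, 8, 9}


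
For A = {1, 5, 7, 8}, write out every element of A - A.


A - A = {a - a' : a, a' ∈ A}.
Compute a - a' for each ordered pair (a, a'):
a = 1: 1-1=0, 1-5=-4, 1-7=-6, 1-8=-7
a = 5: 5-1=4, 5-5=0, 5-7=-2, 5-8=-3
a = 7: 7-1=6, 7-5=2, 7-7=0, 7-8=-1
a = 8: 8-1=7, 8-5=3, 8-7=1, 8-8=0
Collecting distinct values (and noting 0 appears from a-a):
A - A = {-7, -6, -4, -3, -2, -1, 0, 1, 2, 3, 4, 6, 7}
|A - A| = 13

A - A = {-7, -6, -4, -3, -2, -1, 0, 1, 2, 3, 4, 6, 7}


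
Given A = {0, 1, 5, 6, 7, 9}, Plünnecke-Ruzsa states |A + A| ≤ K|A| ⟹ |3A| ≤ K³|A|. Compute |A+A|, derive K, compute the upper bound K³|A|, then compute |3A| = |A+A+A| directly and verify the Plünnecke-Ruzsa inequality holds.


|A| = 6.
Step 1: Compute A + A by enumerating all 36 pairs.
A + A = {0, 1, 2, 5, 6, 7, 8, 9, 10, 11, 12, 13, 14, 15, 16, 18}, so |A + A| = 16.
Step 2: Doubling constant K = |A + A|/|A| = 16/6 = 16/6 ≈ 2.6667.
Step 3: Plünnecke-Ruzsa gives |3A| ≤ K³·|A| = (2.6667)³ · 6 ≈ 113.7778.
Step 4: Compute 3A = A + A + A directly by enumerating all triples (a,b,c) ∈ A³; |3A| = 26.
Step 5: Check 26 ≤ 113.7778? Yes ✓.

K = 16/6, Plünnecke-Ruzsa bound K³|A| ≈ 113.7778, |3A| = 26, inequality holds.
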